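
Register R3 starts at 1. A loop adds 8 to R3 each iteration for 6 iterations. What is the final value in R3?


Starting value: R3 = 1
  Iter 1: R3 = 1 + 8 = 9
  Iter 2: R3 = 9 + 8 = 17
  Iter 3: R3 = 17 + 8 = 25
  Iter 4: R3 = 25 + 8 = 33
  Iter 5: R3 = 33 + 8 = 41
  Iter 6: R3 = 41 + 8 = 49
Final: R3 = 49

49


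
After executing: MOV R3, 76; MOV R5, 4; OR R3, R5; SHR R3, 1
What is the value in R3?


Register state trace:
  MOV R3, 76  → R3 = 76 (0b01001100)
  MOV R5, 4  → R5 = 4 (0b00000100)
  OR R3, R5  → R3 = 76 OR 4 = 76 (0b01001100)
  SHR R3, 1  → R3 = 76 >> 1 = 38
Final: R3 = 38

38


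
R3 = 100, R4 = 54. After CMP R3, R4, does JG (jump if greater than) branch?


Trace:
  R3 = 100, R4 = 54
  CMP R3, R4  → compares 100 vs 54
  JG checks: is 100 greater than 54?
  100 > 54, so condition is true
Branch taken: Yes

Yes


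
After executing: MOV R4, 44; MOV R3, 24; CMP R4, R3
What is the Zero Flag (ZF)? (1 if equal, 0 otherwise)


Register state trace:
  MOV R4, 44  → R4 = 44
  MOV R3, 24  → R3 = 24
  CMP R4, R3  → computes 44 - 24 = 20
  Result is nonzero, so values are not equal
ZF = 0

0


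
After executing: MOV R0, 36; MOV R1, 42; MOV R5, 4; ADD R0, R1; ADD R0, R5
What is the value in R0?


Register state trace:
  MOV R0, 36  → R0 = 36
  MOV R1, 42  → R1 = 42
  MOV R5, 4  → R5 = 4
  ADD R0, R1  → R0 = 36 + 42 = 78
  ADD R0, R5  → R0 = 78 + 4 = 82
Final: R0 = 82

82


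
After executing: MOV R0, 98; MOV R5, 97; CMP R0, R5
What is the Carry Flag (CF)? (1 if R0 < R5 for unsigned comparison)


Register state trace:
  MOV R0, 98  → R0 = 98
  MOV R5, 97  → R5 = 97
  CMP R0, R5  → unsigned 98 - 97: no borrow
  98 >= 97, so CF = 0
CF = 0

0


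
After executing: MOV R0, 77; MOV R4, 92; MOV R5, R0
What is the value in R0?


Register state trace:
  MOV R0, 77  → R0 = 77
  MOV R4, 92  → R4 = 92
  MOV R5, R0  → R5 = 77
Final: R0 = 77

77


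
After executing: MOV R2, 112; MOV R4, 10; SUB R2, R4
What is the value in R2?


Register state trace:
  MOV R2, 112  → R2 = 112
  MOV R4, 10  → R4 = 10
  SUB R2, R4  → R2 = 112 - 10 = 102
Final: R2 = 102

102


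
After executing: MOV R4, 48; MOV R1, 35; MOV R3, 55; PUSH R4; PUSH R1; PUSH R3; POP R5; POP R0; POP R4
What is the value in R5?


Stack trace (top is rightmost):
  MOV R4, 48  → R4 = 48
  MOV R1, 35  → R1 = 35
  MOV R3, 55  → R3 = 55
  PUSH R4  → stack: [48]
  PUSH R1  → stack: [48, 35]
  PUSH R3  → stack: [48, 35, 55]
  POP R5  → R5 = 55, stack: [48, 35]
  POP R0  → R0 = 35, stack: [48]
  POP R4  → R4 = 48, stack: []
Final: R5 = 55

55


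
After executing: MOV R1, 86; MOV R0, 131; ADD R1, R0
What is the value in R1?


Register state trace:
  MOV R1, 86  → R1 = 86
  MOV R0, 131  → R0 = 131
  ADD R1, R0  → R1 = 86 + 131 = 217
Final: R1 = 217

217


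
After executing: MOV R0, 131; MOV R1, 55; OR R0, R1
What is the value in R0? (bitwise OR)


Register state trace:
  MOV R0, 131  → R0 = 131 (0b10000011)
  MOV R1, 55  → R1 = 55 (0b00110111)
  OR R0, R1   → R0 = 131 OR 55 = 183 (0b10110111)
Final: R0 = 183

183


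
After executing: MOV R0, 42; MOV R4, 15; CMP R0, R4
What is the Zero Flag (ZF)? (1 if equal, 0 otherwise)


Register state trace:
  MOV R0, 42  → R0 = 42
  MOV R4, 15  → R4 = 15
  CMP R0, R4  → computes 42 - 15 = 27
  Result is nonzero, so values are not equal
ZF = 0

0


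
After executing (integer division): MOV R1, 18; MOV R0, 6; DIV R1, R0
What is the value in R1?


Register state trace:
  MOV R1, 18  → R1 = 18
  MOV R0, 6  → R0 = 6
  DIV R1, R0  → R1 = 18 // 6 = 3
Final: R1 = 3

3


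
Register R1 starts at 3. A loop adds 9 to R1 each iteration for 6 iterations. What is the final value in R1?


Starting value: R1 = 3
  Iter 1: R1 = 3 + 9 = 12
  Iter 2: R1 = 12 + 9 = 21
  Iter 3: R1 = 21 + 9 = 30
  Iter 4: R1 = 30 + 9 = 39
  Iter 5: R1 = 39 + 9 = 48
  Iter 6: R1 = 48 + 9 = 57
Final: R1 = 57

57


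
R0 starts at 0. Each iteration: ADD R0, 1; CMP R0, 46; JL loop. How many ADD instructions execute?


Loop trace (R0 starts at 0, target 46, step 1):
  ADD #1: R0 = 0 + 1 = 1  → 1 < 46, loop
  ADD #2: R0 = 1 + 1 = 2  → 2 < 46, loop
  ADD #3: R0 = 2 + 1 = 3  → 3 < 46, loop
  ADD #4: R0 = 3 + 1 = 4  → 4 < 46, loop
  ADD #5: R0 = 4 + 1 = 5  → 5 < 46, loop
  ADD #6: R0 = 5 + 1 = 6  → 6 < 46, loop
  ADD #7: R0 = 6 + 1 = 7  → 7 < 46, loop
  ADD #8: R0 = 7 + 1 = 8  → 8 < 46, loop
  ADD #9: R0 = 8 + 1 = 9  → 9 < 46, loop
  ADD #10: R0 = 9 + 1 = 10  → 10 < 46, loop
  ADD #11: R0 = 10 + 1 = 11  → 11 < 46, loop
  ADD #12: R0 = 11 + 1 = 12  → 12 < 46, loop
  ADD #13: R0 = 12 + 1 = 13  → 13 < 46, loop
  ADD #14: R0 = 13 + 1 = 14  → 14 < 46, loop
  ADD #15: R0 = 14 + 1 = 15  → 15 < 46, loop
  ADD #16: R0 = 15 + 1 = 16  → 16 < 46, loop
  ADD #17: R0 = 16 + 1 = 17  → 17 < 46, loop
  ADD #18: R0 = 17 + 1 = 18  → 18 < 46, loop
  ADD #19: R0 = 18 + 1 = 19  → 19 < 46, loop
  ADD #20: R0 = 19 + 1 = 20  → 20 < 46, loop
  ADD #21: R0 = 20 + 1 = 21  → 21 < 46, loop
  ADD #22: R0 = 21 + 1 = 22  → 22 < 46, loop
  ADD #23: R0 = 22 + 1 = 23  → 23 < 46, loop
  ADD #24: R0 = 23 + 1 = 24  → 24 < 46, loop
  ADD #25: R0 = 24 + 1 = 25  → 25 < 46, loop
  ADD #26: R0 = 25 + 1 = 26  → 26 < 46, loop
  ADD #27: R0 = 26 + 1 = 27  → 27 < 46, loop
  ADD #28: R0 = 27 + 1 = 28  → 28 < 46, loop
  ADD #29: R0 = 28 + 1 = 29  → 29 < 46, loop
  ADD #30: R0 = 29 + 1 = 30  → 30 < 46, loop
  ADD #31: R0 = 30 + 1 = 31  → 31 < 46, loop
  ADD #32: R0 = 31 + 1 = 32  → 32 < 46, loop
  ADD #33: R0 = 32 + 1 = 33  → 33 < 46, loop
  ADD #34: R0 = 33 + 1 = 34  → 34 < 46, loop
  ADD #35: R0 = 34 + 1 = 35  → 35 < 46, loop
  ADD #36: R0 = 35 + 1 = 36  → 36 < 46, loop
  ADD #37: R0 = 36 + 1 = 37  → 37 < 46, loop
  ADD #38: R0 = 37 + 1 = 38  → 38 < 46, loop
  ADD #39: R0 = 38 + 1 = 39  → 39 < 46, loop
  ADD #40: R0 = 39 + 1 = 40  → 40 < 46, loop
  ADD #41: R0 = 40 + 1 = 41  → 41 < 46, loop
  ADD #42: R0 = 41 + 1 = 42  → 42 < 46, loop
  ADD #43: R0 = 42 + 1 = 43  → 43 < 46, loop
  ADD #44: R0 = 43 + 1 = 44  → 44 < 46, loop
  ADD #45: R0 = 44 + 1 = 45  → 45 < 46, loop
  ADD #46: R0 = 45 + 1 = 46  → 46 >= 46, exit
Total ADD instructions: 46

46


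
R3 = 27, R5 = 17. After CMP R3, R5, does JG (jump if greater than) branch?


Trace:
  R3 = 27, R5 = 17
  CMP R3, R5  → compares 27 vs 17
  JG checks: is 27 greater than 17?
  27 > 17, so condition is true
Branch taken: Yes

Yes


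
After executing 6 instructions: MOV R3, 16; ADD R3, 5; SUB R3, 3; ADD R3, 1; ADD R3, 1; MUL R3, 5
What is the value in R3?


Register state trace:
  MOV R3, 16  → R3 = 16
  ADD R3, 5  → R3 = 16 + 5 = 21
  SUB R3, 3  → R3 = 21 - 3 = 18
  ADD R3, 1  → R3 = 18 + 1 = 19
  ADD R3, 1  → R3 = 19 + 1 = 20
  MUL R3, 5  → R3 = 20 * 5 = 100
Final: R3 = 100

100


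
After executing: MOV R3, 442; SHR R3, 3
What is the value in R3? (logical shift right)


Register state trace:
  MOV R3, 442  → R3 = 442
  SHR R3, 3  → R3 = 442 >> 3 = 442 // 2^3 = 55
Final: R3 = 55

55


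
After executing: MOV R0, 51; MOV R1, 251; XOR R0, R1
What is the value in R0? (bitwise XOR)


Register state trace:
  MOV R0, 51  → R0 = 51 (0b00110011)
  MOV R1, 251  → R1 = 251 (0b11111011)
  XOR R0, R1  → R0 = 51 XOR 251 = 200 (0b11001000)
Final: R0 = 200

200


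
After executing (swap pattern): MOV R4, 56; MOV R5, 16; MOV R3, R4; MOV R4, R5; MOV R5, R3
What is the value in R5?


Register state trace (swap pattern):
  MOV R4, 56  → R4 = 56
  MOV R5, 16  → R5 = 16
  MOV R3, R4  → R3 = 56  (save R4)
  MOV R4, R5  → R4 = 16  (R4 gets R5's value)
  MOV R5, R3  → R5 = 56  (R5 gets saved value)
Final: R5 = 56

56


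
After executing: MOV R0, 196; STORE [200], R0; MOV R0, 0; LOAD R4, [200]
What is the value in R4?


Register and memory trace:
  MOV R0, 196  → R0 = 196
  STORE [200], R0  → mem[200] = 196
  MOV R0, 0  → R0 = 0
  LOAD R4, [200]  → R4 = mem[200] = 196
Final: R4 = 196

196


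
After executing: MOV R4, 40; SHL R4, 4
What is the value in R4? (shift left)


Register state trace:
  MOV R4, 40  → R4 = 40
  SHL R4, 4  → R4 = 40 << 4 = 40 * 2^4 = 640
Final: R4 = 640

640


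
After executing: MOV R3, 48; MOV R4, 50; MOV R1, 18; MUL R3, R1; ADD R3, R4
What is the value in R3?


Register state trace:
  MOV R3, 48  → R3 = 48
  MOV R4, 50  → R4 = 50
  MOV R1, 18  → R1 = 18
  MUL R3, R1  → R3 = 48 * 18 = 864
  ADD R3, R4  → R3 = 864 + 50 = 914
Final: R3 = 914

914


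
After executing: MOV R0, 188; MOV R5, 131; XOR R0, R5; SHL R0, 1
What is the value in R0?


Register state trace:
  MOV R0, 188  → R0 = 188 (0b10111100)
  MOV R5, 131  → R5 = 131 (0b10000011)
  XOR R0, R5  → R0 = 188 XOR 131 = 63 (0b00111111)
  SHL R0, 1  → R0 = 63 << 1 = 126
Final: R0 = 126

126


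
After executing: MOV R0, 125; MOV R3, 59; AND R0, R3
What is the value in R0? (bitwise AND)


Register state trace:
  MOV R0, 125  → R0 = 125 (0b01111101)
  MOV R3, 59  → R3 = 59 (0b00111011)
  AND R0, R3  → R0 = 125 AND 59 = 57 (0b00111001)
Final: R0 = 57

57


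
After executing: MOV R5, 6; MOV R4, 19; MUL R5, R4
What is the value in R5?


Register state trace:
  MOV R5, 6  → R5 = 6
  MOV R4, 19  → R4 = 19
  MUL R5, R4  → R5 = 6 * 19 = 114
Final: R5 = 114

114


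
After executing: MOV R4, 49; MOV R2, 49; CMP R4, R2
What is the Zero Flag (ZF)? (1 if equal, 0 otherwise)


Register state trace:
  MOV R4, 49  → R4 = 49
  MOV R2, 49  → R2 = 49
  CMP R4, R2  → computes 49 - 49 = 0
  Result is zero, so values are equal
ZF = 1

1


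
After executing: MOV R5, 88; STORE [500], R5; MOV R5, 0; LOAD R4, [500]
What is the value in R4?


Register and memory trace:
  MOV R5, 88  → R5 = 88
  STORE [500], R5  → mem[500] = 88
  MOV R5, 0  → R5 = 0
  LOAD R4, [500]  → R4 = mem[500] = 88
Final: R4 = 88

88


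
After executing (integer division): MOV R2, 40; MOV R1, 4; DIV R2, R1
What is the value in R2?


Register state trace:
  MOV R2, 40  → R2 = 40
  MOV R1, 4  → R1 = 4
  DIV R2, R1  → R2 = 40 // 4 = 10
Final: R2 = 10

10


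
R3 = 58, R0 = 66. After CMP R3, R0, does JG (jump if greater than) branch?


Trace:
  R3 = 58, R0 = 66
  CMP R3, R0  → compares 58 vs 66
  JG checks: is 58 greater than 66?
  58 < 66, so condition is false
Branch taken: No

No


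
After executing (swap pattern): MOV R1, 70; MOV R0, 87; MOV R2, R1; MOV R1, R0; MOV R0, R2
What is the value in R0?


Register state trace (swap pattern):
  MOV R1, 70  → R1 = 70
  MOV R0, 87  → R0 = 87
  MOV R2, R1  → R2 = 70  (save R1)
  MOV R1, R0  → R1 = 87  (R1 gets R0's value)
  MOV R0, R2  → R0 = 70  (R0 gets saved value)
Final: R0 = 70

70


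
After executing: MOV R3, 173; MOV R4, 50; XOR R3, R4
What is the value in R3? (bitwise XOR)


Register state trace:
  MOV R3, 173  → R3 = 173 (0b10101101)
  MOV R4, 50  → R4 = 50 (0b00110010)
  XOR R3, R4  → R3 = 173 XOR 50 = 159 (0b10011111)
Final: R3 = 159

159


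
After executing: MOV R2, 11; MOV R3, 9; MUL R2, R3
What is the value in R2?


Register state trace:
  MOV R2, 11  → R2 = 11
  MOV R3, 9  → R3 = 9
  MUL R2, R3  → R2 = 11 * 9 = 99
Final: R2 = 99

99


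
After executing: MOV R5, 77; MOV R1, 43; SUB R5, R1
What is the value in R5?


Register state trace:
  MOV R5, 77  → R5 = 77
  MOV R1, 43  → R1 = 43
  SUB R5, R1  → R5 = 77 - 43 = 34
Final: R5 = 34

34


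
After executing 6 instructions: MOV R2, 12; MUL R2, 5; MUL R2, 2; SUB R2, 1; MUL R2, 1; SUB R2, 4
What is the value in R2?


Register state trace:
  MOV R2, 12  → R2 = 12
  MUL R2, 5  → R2 = 12 * 5 = 60
  MUL R2, 2  → R2 = 60 * 2 = 120
  SUB R2, 1  → R2 = 120 - 1 = 119
  MUL R2, 1  → R2 = 119 * 1 = 119
  SUB R2, 4  → R2 = 119 - 4 = 115
Final: R2 = 115

115


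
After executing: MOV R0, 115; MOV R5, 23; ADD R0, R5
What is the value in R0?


Register state trace:
  MOV R0, 115  → R0 = 115
  MOV R5, 23  → R5 = 23
  ADD R0, R5  → R0 = 115 + 23 = 138
Final: R0 = 138

138


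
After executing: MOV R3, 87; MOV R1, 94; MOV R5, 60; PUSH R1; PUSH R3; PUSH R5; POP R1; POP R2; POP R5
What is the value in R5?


Stack trace (top is rightmost):
  MOV R3, 87  → R3 = 87
  MOV R1, 94  → R1 = 94
  MOV R5, 60  → R5 = 60
  PUSH R1  → stack: [94]
  PUSH R3  → stack: [94, 87]
  PUSH R5  → stack: [94, 87, 60]
  POP R1  → R1 = 60, stack: [94, 87]
  POP R2  → R2 = 87, stack: [94]
  POP R5  → R5 = 94, stack: []
Final: R5 = 94

94


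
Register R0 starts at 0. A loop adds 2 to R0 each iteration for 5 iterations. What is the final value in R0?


Starting value: R0 = 0
  Iter 1: R0 = 0 + 2 = 2
  Iter 2: R0 = 2 + 2 = 4
  Iter 3: R0 = 4 + 2 = 6
  Iter 4: R0 = 6 + 2 = 8
  Iter 5: R0 = 8 + 2 = 10
Final: R0 = 10

10


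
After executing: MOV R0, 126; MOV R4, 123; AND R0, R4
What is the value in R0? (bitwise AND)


Register state trace:
  MOV R0, 126  → R0 = 126 (0b01111110)
  MOV R4, 123  → R4 = 123 (0b01111011)
  AND R0, R4  → R0 = 126 AND 123 = 122 (0b01111010)
Final: R0 = 122

122


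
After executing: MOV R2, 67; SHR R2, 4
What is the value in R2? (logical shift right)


Register state trace:
  MOV R2, 67  → R2 = 67
  SHR R2, 4  → R2 = 67 >> 4 = 67 // 2^4 = 4
Final: R2 = 4

4


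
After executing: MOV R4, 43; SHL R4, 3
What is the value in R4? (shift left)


Register state trace:
  MOV R4, 43  → R4 = 43
  SHL R4, 3  → R4 = 43 << 3 = 43 * 2^3 = 344
Final: R4 = 344

344


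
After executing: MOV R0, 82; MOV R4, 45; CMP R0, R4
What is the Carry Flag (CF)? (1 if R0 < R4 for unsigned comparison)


Register state trace:
  MOV R0, 82  → R0 = 82
  MOV R4, 45  → R4 = 45
  CMP R0, R4  → unsigned 82 - 45: no borrow
  82 >= 45, so CF = 0
CF = 0

0


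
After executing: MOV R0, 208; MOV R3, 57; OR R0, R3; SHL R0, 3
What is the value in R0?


Register state trace:
  MOV R0, 208  → R0 = 208 (0b11010000)
  MOV R3, 57  → R3 = 57 (0b00111001)
  OR R0, R3  → R0 = 208 OR 57 = 249 (0b11111001)
  SHL R0, 3  → R0 = 249 << 3 = 1992
Final: R0 = 1992

1992


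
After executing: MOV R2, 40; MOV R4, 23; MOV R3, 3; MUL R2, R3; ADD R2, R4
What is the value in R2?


Register state trace:
  MOV R2, 40  → R2 = 40
  MOV R4, 23  → R4 = 23
  MOV R3, 3  → R3 = 3
  MUL R2, R3  → R2 = 40 * 3 = 120
  ADD R2, R4  → R2 = 120 + 23 = 143
Final: R2 = 143

143


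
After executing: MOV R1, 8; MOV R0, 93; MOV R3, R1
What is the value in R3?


Register state trace:
  MOV R1, 8  → R1 = 8
  MOV R0, 93  → R0 = 93
  MOV R3, R1  → R3 = 8
Final: R3 = 8

8


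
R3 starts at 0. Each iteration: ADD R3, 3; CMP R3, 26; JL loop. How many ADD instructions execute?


Loop trace (R3 starts at 0, target 26, step 3):
  ADD #1: R3 = 0 + 3 = 3  → 3 < 26, loop
  ADD #2: R3 = 3 + 3 = 6  → 6 < 26, loop
  ADD #3: R3 = 6 + 3 = 9  → 9 < 26, loop
  ADD #4: R3 = 9 + 3 = 12  → 12 < 26, loop
  ADD #5: R3 = 12 + 3 = 15  → 15 < 26, loop
  ADD #6: R3 = 15 + 3 = 18  → 18 < 26, loop
  ADD #7: R3 = 18 + 3 = 21  → 21 < 26, loop
  ADD #8: R3 = 21 + 3 = 24  → 24 < 26, loop
  ADD #9: R3 = 24 + 3 = 27  → 27 >= 26, exit
Total ADD instructions: 9

9


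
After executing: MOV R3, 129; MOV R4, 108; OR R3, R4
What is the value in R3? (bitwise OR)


Register state trace:
  MOV R3, 129  → R3 = 129 (0b10000001)
  MOV R4, 108  → R4 = 108 (0b01101100)
  OR R3, R4   → R3 = 129 OR 108 = 237 (0b11101101)
Final: R3 = 237

237


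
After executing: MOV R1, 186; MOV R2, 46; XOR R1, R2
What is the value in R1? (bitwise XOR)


Register state trace:
  MOV R1, 186  → R1 = 186 (0b10111010)
  MOV R2, 46  → R2 = 46 (0b00101110)
  XOR R1, R2  → R1 = 186 XOR 46 = 148 (0b10010100)
Final: R1 = 148

148


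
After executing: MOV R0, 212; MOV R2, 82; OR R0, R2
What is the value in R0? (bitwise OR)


Register state trace:
  MOV R0, 212  → R0 = 212 (0b11010100)
  MOV R2, 82  → R2 = 82 (0b01010010)
  OR R0, R2   → R0 = 212 OR 82 = 214 (0b11010110)
Final: R0 = 214

214


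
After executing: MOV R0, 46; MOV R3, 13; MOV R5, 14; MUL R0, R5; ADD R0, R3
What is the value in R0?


Register state trace:
  MOV R0, 46  → R0 = 46
  MOV R3, 13  → R3 = 13
  MOV R5, 14  → R5 = 14
  MUL R0, R5  → R0 = 46 * 14 = 644
  ADD R0, R3  → R0 = 644 + 13 = 657
Final: R0 = 657

657


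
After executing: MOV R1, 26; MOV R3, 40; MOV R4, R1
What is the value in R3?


Register state trace:
  MOV R1, 26  → R1 = 26
  MOV R3, 40  → R3 = 40
  MOV R4, R1  → R4 = 26
Final: R3 = 40

40


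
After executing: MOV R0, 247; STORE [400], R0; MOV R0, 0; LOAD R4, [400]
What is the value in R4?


Register and memory trace:
  MOV R0, 247  → R0 = 247
  STORE [400], R0  → mem[400] = 247
  MOV R0, 0  → R0 = 0
  LOAD R4, [400]  → R4 = mem[400] = 247
Final: R4 = 247

247


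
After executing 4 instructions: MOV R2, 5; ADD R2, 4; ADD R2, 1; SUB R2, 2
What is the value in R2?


Register state trace:
  MOV R2, 5  → R2 = 5
  ADD R2, 4  → R2 = 5 + 4 = 9
  ADD R2, 1  → R2 = 9 + 1 = 10
  SUB R2, 2  → R2 = 10 - 2 = 8
Final: R2 = 8

8


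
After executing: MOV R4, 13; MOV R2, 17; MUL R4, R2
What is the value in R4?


Register state trace:
  MOV R4, 13  → R4 = 13
  MOV R2, 17  → R2 = 17
  MUL R4, R2  → R4 = 13 * 17 = 221
Final: R4 = 221

221


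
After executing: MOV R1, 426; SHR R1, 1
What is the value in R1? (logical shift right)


Register state trace:
  MOV R1, 426  → R1 = 426
  SHR R1, 1  → R1 = 426 >> 1 = 426 // 2^1 = 213
Final: R1 = 213

213


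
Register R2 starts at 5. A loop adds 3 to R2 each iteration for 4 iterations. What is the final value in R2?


Starting value: R2 = 5
  Iter 1: R2 = 5 + 3 = 8
  Iter 2: R2 = 8 + 3 = 11
  Iter 3: R2 = 11 + 3 = 14
  Iter 4: R2 = 14 + 3 = 17
Final: R2 = 17

17


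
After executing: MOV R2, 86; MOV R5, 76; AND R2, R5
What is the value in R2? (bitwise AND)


Register state trace:
  MOV R2, 86  → R2 = 86 (0b01010110)
  MOV R5, 76  → R5 = 76 (0b01001100)
  AND R2, R5  → R2 = 86 AND 76 = 68 (0b01000100)
Final: R2 = 68

68


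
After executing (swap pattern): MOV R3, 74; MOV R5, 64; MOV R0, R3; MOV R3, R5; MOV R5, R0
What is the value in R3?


Register state trace (swap pattern):
  MOV R3, 74  → R3 = 74
  MOV R5, 64  → R5 = 64
  MOV R0, R3  → R0 = 74  (save R3)
  MOV R3, R5  → R3 = 64  (R3 gets R5's value)
  MOV R5, R0  → R5 = 74  (R5 gets saved value)
Final: R3 = 64

64


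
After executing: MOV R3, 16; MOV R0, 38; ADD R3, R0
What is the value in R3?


Register state trace:
  MOV R3, 16  → R3 = 16
  MOV R0, 38  → R0 = 38
  ADD R3, R0  → R3 = 16 + 38 = 54
Final: R3 = 54

54


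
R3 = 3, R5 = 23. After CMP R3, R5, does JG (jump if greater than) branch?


Trace:
  R3 = 3, R5 = 23
  CMP R3, R5  → compares 3 vs 23
  JG checks: is 3 greater than 23?
  3 < 23, so condition is false
Branch taken: No

No


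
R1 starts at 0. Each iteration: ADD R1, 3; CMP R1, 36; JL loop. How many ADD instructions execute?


Loop trace (R1 starts at 0, target 36, step 3):
  ADD #1: R1 = 0 + 3 = 3  → 3 < 36, loop
  ADD #2: R1 = 3 + 3 = 6  → 6 < 36, loop
  ADD #3: R1 = 6 + 3 = 9  → 9 < 36, loop
  ADD #4: R1 = 9 + 3 = 12  → 12 < 36, loop
  ADD #5: R1 = 12 + 3 = 15  → 15 < 36, loop
  ADD #6: R1 = 15 + 3 = 18  → 18 < 36, loop
  ADD #7: R1 = 18 + 3 = 21  → 21 < 36, loop
  ADD #8: R1 = 21 + 3 = 24  → 24 < 36, loop
  ADD #9: R1 = 24 + 3 = 27  → 27 < 36, loop
  ADD #10: R1 = 27 + 3 = 30  → 30 < 36, loop
  ADD #11: R1 = 30 + 3 = 33  → 33 < 36, loop
  ADD #12: R1 = 33 + 3 = 36  → 36 >= 36, exit
Total ADD instructions: 12

12


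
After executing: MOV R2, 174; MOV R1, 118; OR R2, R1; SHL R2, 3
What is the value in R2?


Register state trace:
  MOV R2, 174  → R2 = 174 (0b10101110)
  MOV R1, 118  → R1 = 118 (0b01110110)
  OR R2, R1  → R2 = 174 OR 118 = 254 (0b11111110)
  SHL R2, 3  → R2 = 254 << 3 = 2032
Final: R2 = 2032

2032


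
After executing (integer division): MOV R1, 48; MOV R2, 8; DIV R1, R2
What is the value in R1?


Register state trace:
  MOV R1, 48  → R1 = 48
  MOV R2, 8  → R2 = 8
  DIV R1, R2  → R1 = 48 // 8 = 6
Final: R1 = 6

6


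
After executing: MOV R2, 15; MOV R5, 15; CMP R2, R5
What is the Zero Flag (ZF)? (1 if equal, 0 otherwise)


Register state trace:
  MOV R2, 15  → R2 = 15
  MOV R5, 15  → R5 = 15
  CMP R2, R5  → computes 15 - 15 = 0
  Result is zero, so values are equal
ZF = 1

1


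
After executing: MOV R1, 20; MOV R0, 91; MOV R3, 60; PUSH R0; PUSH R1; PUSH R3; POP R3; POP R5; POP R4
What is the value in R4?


Stack trace (top is rightmost):
  MOV R1, 20  → R1 = 20
  MOV R0, 91  → R0 = 91
  MOV R3, 60  → R3 = 60
  PUSH R0  → stack: [91]
  PUSH R1  → stack: [91, 20]
  PUSH R3  → stack: [91, 20, 60]
  POP R3  → R3 = 60, stack: [91, 20]
  POP R5  → R5 = 20, stack: [91]
  POP R4  → R4 = 91, stack: []
Final: R4 = 91

91


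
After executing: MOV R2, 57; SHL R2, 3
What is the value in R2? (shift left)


Register state trace:
  MOV R2, 57  → R2 = 57
  SHL R2, 3  → R2 = 57 << 3 = 57 * 2^3 = 456
Final: R2 = 456

456


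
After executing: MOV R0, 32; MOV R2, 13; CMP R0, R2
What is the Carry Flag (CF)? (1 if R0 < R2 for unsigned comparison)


Register state trace:
  MOV R0, 32  → R0 = 32
  MOV R2, 13  → R2 = 13
  CMP R0, R2  → unsigned 32 - 13: no borrow
  32 >= 13, so CF = 0
CF = 0

0


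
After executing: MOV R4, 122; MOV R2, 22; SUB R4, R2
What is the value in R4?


Register state trace:
  MOV R4, 122  → R4 = 122
  MOV R2, 22  → R2 = 22
  SUB R4, R2  → R4 = 122 - 22 = 100
Final: R4 = 100

100


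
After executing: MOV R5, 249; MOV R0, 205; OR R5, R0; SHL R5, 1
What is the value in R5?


Register state trace:
  MOV R5, 249  → R5 = 249 (0b11111001)
  MOV R0, 205  → R0 = 205 (0b11001101)
  OR R5, R0  → R5 = 249 OR 205 = 253 (0b11111101)
  SHL R5, 1  → R5 = 253 << 1 = 506
Final: R5 = 506

506


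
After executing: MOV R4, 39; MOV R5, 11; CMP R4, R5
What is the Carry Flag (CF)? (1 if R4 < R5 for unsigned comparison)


Register state trace:
  MOV R4, 39  → R4 = 39
  MOV R5, 11  → R5 = 11
  CMP R4, R5  → unsigned 39 - 11: no borrow
  39 >= 11, so CF = 0
CF = 0

0


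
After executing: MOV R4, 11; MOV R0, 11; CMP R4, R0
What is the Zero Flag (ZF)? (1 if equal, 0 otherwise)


Register state trace:
  MOV R4, 11  → R4 = 11
  MOV R0, 11  → R0 = 11
  CMP R4, R0  → computes 11 - 11 = 0
  Result is zero, so values are equal
ZF = 1

1


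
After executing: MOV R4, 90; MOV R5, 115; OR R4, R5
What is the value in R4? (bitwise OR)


Register state trace:
  MOV R4, 90  → R4 = 90 (0b01011010)
  MOV R5, 115  → R5 = 115 (0b01110011)
  OR R4, R5   → R4 = 90 OR 115 = 123 (0b01111011)
Final: R4 = 123

123


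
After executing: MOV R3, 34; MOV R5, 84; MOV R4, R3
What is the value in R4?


Register state trace:
  MOV R3, 34  → R3 = 34
  MOV R5, 84  → R5 = 84
  MOV R4, R3  → R4 = 34
Final: R4 = 34

34


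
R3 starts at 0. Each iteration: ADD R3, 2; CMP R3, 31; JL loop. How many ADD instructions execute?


Loop trace (R3 starts at 0, target 31, step 2):
  ADD #1: R3 = 0 + 2 = 2  → 2 < 31, loop
  ADD #2: R3 = 2 + 2 = 4  → 4 < 31, loop
  ADD #3: R3 = 4 + 2 = 6  → 6 < 31, loop
  ADD #4: R3 = 6 + 2 = 8  → 8 < 31, loop
  ADD #5: R3 = 8 + 2 = 10  → 10 < 31, loop
  ADD #6: R3 = 10 + 2 = 12  → 12 < 31, loop
  ADD #7: R3 = 12 + 2 = 14  → 14 < 31, loop
  ADD #8: R3 = 14 + 2 = 16  → 16 < 31, loop
  ADD #9: R3 = 16 + 2 = 18  → 18 < 31, loop
  ADD #10: R3 = 18 + 2 = 20  → 20 < 31, loop
  ADD #11: R3 = 20 + 2 = 22  → 22 < 31, loop
  ADD #12: R3 = 22 + 2 = 24  → 24 < 31, loop
  ADD #13: R3 = 24 + 2 = 26  → 26 < 31, loop
  ADD #14: R3 = 26 + 2 = 28  → 28 < 31, loop
  ADD #15: R3 = 28 + 2 = 30  → 30 < 31, loop
  ADD #16: R3 = 30 + 2 = 32  → 32 >= 31, exit
Total ADD instructions: 16

16


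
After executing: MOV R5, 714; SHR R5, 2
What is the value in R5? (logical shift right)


Register state trace:
  MOV R5, 714  → R5 = 714
  SHR R5, 2  → R5 = 714 >> 2 = 714 // 2^2 = 178
Final: R5 = 178

178


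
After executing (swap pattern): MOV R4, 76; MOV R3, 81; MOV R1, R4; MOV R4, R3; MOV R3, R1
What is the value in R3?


Register state trace (swap pattern):
  MOV R4, 76  → R4 = 76
  MOV R3, 81  → R3 = 81
  MOV R1, R4  → R1 = 76  (save R4)
  MOV R4, R3  → R4 = 81  (R4 gets R3's value)
  MOV R3, R1  → R3 = 76  (R3 gets saved value)
Final: R3 = 76

76


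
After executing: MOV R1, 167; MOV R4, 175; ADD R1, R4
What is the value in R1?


Register state trace:
  MOV R1, 167  → R1 = 167
  MOV R4, 175  → R4 = 175
  ADD R1, R4  → R1 = 167 + 175 = 342
Final: R1 = 342

342


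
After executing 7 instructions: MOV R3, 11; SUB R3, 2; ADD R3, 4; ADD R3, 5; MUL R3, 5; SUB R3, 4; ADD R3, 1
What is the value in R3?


Register state trace:
  MOV R3, 11  → R3 = 11
  SUB R3, 2  → R3 = 11 - 2 = 9
  ADD R3, 4  → R3 = 9 + 4 = 13
  ADD R3, 5  → R3 = 13 + 5 = 18
  MUL R3, 5  → R3 = 18 * 5 = 90
  SUB R3, 4  → R3 = 90 - 4 = 86
  ADD R3, 1  → R3 = 86 + 1 = 87
Final: R3 = 87

87


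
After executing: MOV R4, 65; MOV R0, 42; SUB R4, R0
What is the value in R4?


Register state trace:
  MOV R4, 65  → R4 = 65
  MOV R0, 42  → R0 = 42
  SUB R4, R0  → R4 = 65 - 42 = 23
Final: R4 = 23

23


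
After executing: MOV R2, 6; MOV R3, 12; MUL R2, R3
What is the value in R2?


Register state trace:
  MOV R2, 6  → R2 = 6
  MOV R3, 12  → R3 = 12
  MUL R2, R3  → R2 = 6 * 12 = 72
Final: R2 = 72

72


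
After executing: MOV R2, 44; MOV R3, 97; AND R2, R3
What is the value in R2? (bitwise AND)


Register state trace:
  MOV R2, 44  → R2 = 44 (0b00101100)
  MOV R3, 97  → R3 = 97 (0b01100001)
  AND R2, R3  → R2 = 44 AND 97 = 32 (0b00100000)
Final: R2 = 32

32


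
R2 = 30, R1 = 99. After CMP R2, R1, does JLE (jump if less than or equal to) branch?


Trace:
  R2 = 30, R1 = 99
  CMP R2, R1  → compares 30 vs 99
  JLE checks: is 30 less than or equal to 99?
  30 < 99, so condition is true
Branch taken: Yes

Yes


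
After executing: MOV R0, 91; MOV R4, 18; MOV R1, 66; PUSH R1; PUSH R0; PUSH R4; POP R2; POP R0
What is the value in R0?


Stack trace (top is rightmost):
  MOV R0, 91  → R0 = 91
  MOV R4, 18  → R4 = 18
  MOV R1, 66  → R1 = 66
  PUSH R1  → stack: [66]
  PUSH R0  → stack: [66, 91]
  PUSH R4  → stack: [66, 91, 18]
  POP R2  → R2 = 18, stack: [66, 91]
  POP R0  → R0 = 91, stack: [66]
Final: R0 = 91

91


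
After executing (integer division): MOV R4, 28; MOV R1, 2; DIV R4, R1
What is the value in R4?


Register state trace:
  MOV R4, 28  → R4 = 28
  MOV R1, 2  → R1 = 2
  DIV R4, R1  → R4 = 28 // 2 = 14
Final: R4 = 14

14


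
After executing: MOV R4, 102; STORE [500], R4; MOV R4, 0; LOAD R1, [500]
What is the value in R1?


Register and memory trace:
  MOV R4, 102  → R4 = 102
  STORE [500], R4  → mem[500] = 102
  MOV R4, 0  → R4 = 0
  LOAD R1, [500]  → R1 = mem[500] = 102
Final: R1 = 102

102


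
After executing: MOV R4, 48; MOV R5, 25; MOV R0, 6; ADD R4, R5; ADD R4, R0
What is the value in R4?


Register state trace:
  MOV R4, 48  → R4 = 48
  MOV R5, 25  → R5 = 25
  MOV R0, 6  → R0 = 6
  ADD R4, R5  → R4 = 48 + 25 = 73
  ADD R4, R0  → R4 = 73 + 6 = 79
Final: R4 = 79

79


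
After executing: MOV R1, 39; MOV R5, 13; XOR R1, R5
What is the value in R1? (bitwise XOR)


Register state trace:
  MOV R1, 39  → R1 = 39 (0b00100111)
  MOV R5, 13  → R5 = 13 (0b00001101)
  XOR R1, R5  → R1 = 39 XOR 13 = 42 (0b00101010)
Final: R1 = 42

42


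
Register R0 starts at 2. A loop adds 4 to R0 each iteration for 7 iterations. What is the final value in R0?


Starting value: R0 = 2
  Iter 1: R0 = 2 + 4 = 6
  Iter 2: R0 = 6 + 4 = 10
  Iter 3: R0 = 10 + 4 = 14
  Iter 4: R0 = 14 + 4 = 18
  Iter 5: R0 = 18 + 4 = 22
  Iter 6: R0 = 22 + 4 = 26
  Iter 7: R0 = 26 + 4 = 30
Final: R0 = 30

30


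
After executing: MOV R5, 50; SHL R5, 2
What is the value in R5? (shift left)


Register state trace:
  MOV R5, 50  → R5 = 50
  SHL R5, 2  → R5 = 50 << 2 = 50 * 2^2 = 200
Final: R5 = 200

200


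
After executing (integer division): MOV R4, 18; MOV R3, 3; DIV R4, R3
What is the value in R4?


Register state trace:
  MOV R4, 18  → R4 = 18
  MOV R3, 3  → R3 = 3
  DIV R4, R3  → R4 = 18 // 3 = 6
Final: R4 = 6

6


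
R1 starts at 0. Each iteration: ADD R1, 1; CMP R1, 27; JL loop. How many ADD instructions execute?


Loop trace (R1 starts at 0, target 27, step 1):
  ADD #1: R1 = 0 + 1 = 1  → 1 < 27, loop
  ADD #2: R1 = 1 + 1 = 2  → 2 < 27, loop
  ADD #3: R1 = 2 + 1 = 3  → 3 < 27, loop
  ADD #4: R1 = 3 + 1 = 4  → 4 < 27, loop
  ADD #5: R1 = 4 + 1 = 5  → 5 < 27, loop
  ADD #6: R1 = 5 + 1 = 6  → 6 < 27, loop
  ADD #7: R1 = 6 + 1 = 7  → 7 < 27, loop
  ADD #8: R1 = 7 + 1 = 8  → 8 < 27, loop
  ADD #9: R1 = 8 + 1 = 9  → 9 < 27, loop
  ADD #10: R1 = 9 + 1 = 10  → 10 < 27, loop
  ADD #11: R1 = 10 + 1 = 11  → 11 < 27, loop
  ADD #12: R1 = 11 + 1 = 12  → 12 < 27, loop
  ADD #13: R1 = 12 + 1 = 13  → 13 < 27, loop
  ADD #14: R1 = 13 + 1 = 14  → 14 < 27, loop
  ADD #15: R1 = 14 + 1 = 15  → 15 < 27, loop
  ADD #16: R1 = 15 + 1 = 16  → 16 < 27, loop
  ADD #17: R1 = 16 + 1 = 17  → 17 < 27, loop
  ADD #18: R1 = 17 + 1 = 18  → 18 < 27, loop
  ADD #19: R1 = 18 + 1 = 19  → 19 < 27, loop
  ADD #20: R1 = 19 + 1 = 20  → 20 < 27, loop
  ADD #21: R1 = 20 + 1 = 21  → 21 < 27, loop
  ADD #22: R1 = 21 + 1 = 22  → 22 < 27, loop
  ADD #23: R1 = 22 + 1 = 23  → 23 < 27, loop
  ADD #24: R1 = 23 + 1 = 24  → 24 < 27, loop
  ADD #25: R1 = 24 + 1 = 25  → 25 < 27, loop
  ADD #26: R1 = 25 + 1 = 26  → 26 < 27, loop
  ADD #27: R1 = 26 + 1 = 27  → 27 >= 27, exit
Total ADD instructions: 27

27


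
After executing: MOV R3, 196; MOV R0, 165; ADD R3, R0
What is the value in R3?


Register state trace:
  MOV R3, 196  → R3 = 196
  MOV R0, 165  → R0 = 165
  ADD R3, R0  → R3 = 196 + 165 = 361
Final: R3 = 361

361


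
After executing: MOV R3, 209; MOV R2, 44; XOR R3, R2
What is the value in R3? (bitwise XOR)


Register state trace:
  MOV R3, 209  → R3 = 209 (0b11010001)
  MOV R2, 44  → R2 = 44 (0b00101100)
  XOR R3, R2  → R3 = 209 XOR 44 = 253 (0b11111101)
Final: R3 = 253

253


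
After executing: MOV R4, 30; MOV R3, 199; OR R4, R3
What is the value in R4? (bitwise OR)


Register state trace:
  MOV R4, 30  → R4 = 30 (0b00011110)
  MOV R3, 199  → R3 = 199 (0b11000111)
  OR R4, R3   → R4 = 30 OR 199 = 223 (0b11011111)
Final: R4 = 223

223


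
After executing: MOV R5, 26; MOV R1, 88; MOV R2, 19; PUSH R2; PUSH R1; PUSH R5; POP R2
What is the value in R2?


Stack trace (top is rightmost):
  MOV R5, 26  → R5 = 26
  MOV R1, 88  → R1 = 88
  MOV R2, 19  → R2 = 19
  PUSH R2  → stack: [19]
  PUSH R1  → stack: [19, 88]
  PUSH R5  → stack: [19, 88, 26]
  POP R2  → R2 = 26, stack: [19, 88]
Final: R2 = 26

26


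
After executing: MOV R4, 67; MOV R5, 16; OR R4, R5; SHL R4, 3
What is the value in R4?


Register state trace:
  MOV R4, 67  → R4 = 67 (0b01000011)
  MOV R5, 16  → R5 = 16 (0b00010000)
  OR R4, R5  → R4 = 67 OR 16 = 83 (0b01010011)
  SHL R4, 3  → R4 = 83 << 3 = 664
Final: R4 = 664

664


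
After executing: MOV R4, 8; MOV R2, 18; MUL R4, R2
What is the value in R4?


Register state trace:
  MOV R4, 8  → R4 = 8
  MOV R2, 18  → R2 = 18
  MUL R4, R2  → R4 = 8 * 18 = 144
Final: R4 = 144

144


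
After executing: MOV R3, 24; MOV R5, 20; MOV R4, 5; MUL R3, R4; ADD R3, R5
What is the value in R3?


Register state trace:
  MOV R3, 24  → R3 = 24
  MOV R5, 20  → R5 = 20
  MOV R4, 5  → R4 = 5
  MUL R3, R4  → R3 = 24 * 5 = 120
  ADD R3, R5  → R3 = 120 + 20 = 140
Final: R3 = 140

140


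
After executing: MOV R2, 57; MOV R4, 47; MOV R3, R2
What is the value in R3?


Register state trace:
  MOV R2, 57  → R2 = 57
  MOV R4, 47  → R4 = 47
  MOV R3, R2  → R3 = 57
Final: R3 = 57

57


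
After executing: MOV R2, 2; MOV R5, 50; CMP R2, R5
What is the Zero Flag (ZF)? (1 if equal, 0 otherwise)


Register state trace:
  MOV R2, 2  → R2 = 2
  MOV R5, 50  → R5 = 50
  CMP R2, R5  → computes 2 - 50 = -48
  Result is nonzero, so values are not equal
ZF = 0

0


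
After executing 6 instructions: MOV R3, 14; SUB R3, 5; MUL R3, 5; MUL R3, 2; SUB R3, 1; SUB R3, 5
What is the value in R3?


Register state trace:
  MOV R3, 14  → R3 = 14
  SUB R3, 5  → R3 = 14 - 5 = 9
  MUL R3, 5  → R3 = 9 * 5 = 45
  MUL R3, 2  → R3 = 45 * 2 = 90
  SUB R3, 1  → R3 = 90 - 1 = 89
  SUB R3, 5  → R3 = 89 - 5 = 84
Final: R3 = 84

84


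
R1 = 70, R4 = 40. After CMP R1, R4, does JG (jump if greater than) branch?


Trace:
  R1 = 70, R4 = 40
  CMP R1, R4  → compares 70 vs 40
  JG checks: is 70 greater than 40?
  70 > 40, so condition is true
Branch taken: Yes

Yes


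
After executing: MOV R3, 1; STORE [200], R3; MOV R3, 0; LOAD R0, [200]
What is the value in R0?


Register and memory trace:
  MOV R3, 1  → R3 = 1
  STORE [200], R3  → mem[200] = 1
  MOV R3, 0  → R3 = 0
  LOAD R0, [200]  → R0 = mem[200] = 1
Final: R0 = 1

1


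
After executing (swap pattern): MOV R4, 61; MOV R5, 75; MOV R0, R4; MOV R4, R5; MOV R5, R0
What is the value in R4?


Register state trace (swap pattern):
  MOV R4, 61  → R4 = 61
  MOV R5, 75  → R5 = 75
  MOV R0, R4  → R0 = 61  (save R4)
  MOV R4, R5  → R4 = 75  (R4 gets R5's value)
  MOV R5, R0  → R5 = 61  (R5 gets saved value)
Final: R4 = 75

75


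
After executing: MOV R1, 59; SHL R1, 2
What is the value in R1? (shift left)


Register state trace:
  MOV R1, 59  → R1 = 59
  SHL R1, 2  → R1 = 59 << 2 = 59 * 2^2 = 236
Final: R1 = 236

236


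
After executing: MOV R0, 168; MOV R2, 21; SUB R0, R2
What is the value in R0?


Register state trace:
  MOV R0, 168  → R0 = 168
  MOV R2, 21  → R2 = 21
  SUB R0, R2  → R0 = 168 - 21 = 147
Final: R0 = 147

147


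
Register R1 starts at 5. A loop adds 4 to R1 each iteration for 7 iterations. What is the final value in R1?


Starting value: R1 = 5
  Iter 1: R1 = 5 + 4 = 9
  Iter 2: R1 = 9 + 4 = 13
  Iter 3: R1 = 13 + 4 = 17
  Iter 4: R1 = 17 + 4 = 21
  Iter 5: R1 = 21 + 4 = 25
  Iter 6: R1 = 25 + 4 = 29
  Iter 7: R1 = 29 + 4 = 33
Final: R1 = 33

33


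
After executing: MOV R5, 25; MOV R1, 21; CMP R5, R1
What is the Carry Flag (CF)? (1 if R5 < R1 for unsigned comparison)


Register state trace:
  MOV R5, 25  → R5 = 25
  MOV R1, 21  → R1 = 21
  CMP R5, R1  → unsigned 25 - 21: no borrow
  25 >= 21, so CF = 0
CF = 0

0


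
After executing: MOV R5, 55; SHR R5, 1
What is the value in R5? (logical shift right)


Register state trace:
  MOV R5, 55  → R5 = 55
  SHR R5, 1  → R5 = 55 >> 1 = 55 // 2^1 = 27
Final: R5 = 27

27


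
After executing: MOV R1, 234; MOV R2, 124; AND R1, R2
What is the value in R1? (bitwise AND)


Register state trace:
  MOV R1, 234  → R1 = 234 (0b11101010)
  MOV R2, 124  → R2 = 124 (0b01111100)
  AND R1, R2  → R1 = 234 AND 124 = 104 (0b01101000)
Final: R1 = 104

104


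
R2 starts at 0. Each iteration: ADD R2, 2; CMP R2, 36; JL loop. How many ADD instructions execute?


Loop trace (R2 starts at 0, target 36, step 2):
  ADD #1: R2 = 0 + 2 = 2  → 2 < 36, loop
  ADD #2: R2 = 2 + 2 = 4  → 4 < 36, loop
  ADD #3: R2 = 4 + 2 = 6  → 6 < 36, loop
  ADD #4: R2 = 6 + 2 = 8  → 8 < 36, loop
  ADD #5: R2 = 8 + 2 = 10  → 10 < 36, loop
  ADD #6: R2 = 10 + 2 = 12  → 12 < 36, loop
  ADD #7: R2 = 12 + 2 = 14  → 14 < 36, loop
  ADD #8: R2 = 14 + 2 = 16  → 16 < 36, loop
  ADD #9: R2 = 16 + 2 = 18  → 18 < 36, loop
  ADD #10: R2 = 18 + 2 = 20  → 20 < 36, loop
  ADD #11: R2 = 20 + 2 = 22  → 22 < 36, loop
  ADD #12: R2 = 22 + 2 = 24  → 24 < 36, loop
  ADD #13: R2 = 24 + 2 = 26  → 26 < 36, loop
  ADD #14: R2 = 26 + 2 = 28  → 28 < 36, loop
  ADD #15: R2 = 28 + 2 = 30  → 30 < 36, loop
  ADD #16: R2 = 30 + 2 = 32  → 32 < 36, loop
  ADD #17: R2 = 32 + 2 = 34  → 34 < 36, loop
  ADD #18: R2 = 34 + 2 = 36  → 36 >= 36, exit
Total ADD instructions: 18

18


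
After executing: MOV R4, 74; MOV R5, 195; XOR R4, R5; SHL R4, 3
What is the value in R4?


Register state trace:
  MOV R4, 74  → R4 = 74 (0b01001010)
  MOV R5, 195  → R5 = 195 (0b11000011)
  XOR R4, R5  → R4 = 74 XOR 195 = 137 (0b10001001)
  SHL R4, 3  → R4 = 137 << 3 = 1096
Final: R4 = 1096

1096


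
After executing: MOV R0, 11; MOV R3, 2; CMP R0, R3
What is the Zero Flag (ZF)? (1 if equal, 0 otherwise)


Register state trace:
  MOV R0, 11  → R0 = 11
  MOV R3, 2  → R3 = 2
  CMP R0, R3  → computes 11 - 2 = 9
  Result is nonzero, so values are not equal
ZF = 0

0


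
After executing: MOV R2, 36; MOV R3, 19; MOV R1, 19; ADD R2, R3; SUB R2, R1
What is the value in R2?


Register state trace:
  MOV R2, 36  → R2 = 36
  MOV R3, 19  → R3 = 19
  MOV R1, 19  → R1 = 19
  ADD R2, R3  → R2 = 36 + 19 = 55
  SUB R2, R1  → R2 = 55 - 19 = 36
Final: R2 = 36

36


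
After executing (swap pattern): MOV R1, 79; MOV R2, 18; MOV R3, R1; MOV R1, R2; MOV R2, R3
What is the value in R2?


Register state trace (swap pattern):
  MOV R1, 79  → R1 = 79
  MOV R2, 18  → R2 = 18
  MOV R3, R1  → R3 = 79  (save R1)
  MOV R1, R2  → R1 = 18  (R1 gets R2's value)
  MOV R2, R3  → R2 = 79  (R2 gets saved value)
Final: R2 = 79

79


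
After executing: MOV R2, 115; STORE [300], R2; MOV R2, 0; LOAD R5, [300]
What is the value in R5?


Register and memory trace:
  MOV R2, 115  → R2 = 115
  STORE [300], R2  → mem[300] = 115
  MOV R2, 0  → R2 = 0
  LOAD R5, [300]  → R5 = mem[300] = 115
Final: R5 = 115

115


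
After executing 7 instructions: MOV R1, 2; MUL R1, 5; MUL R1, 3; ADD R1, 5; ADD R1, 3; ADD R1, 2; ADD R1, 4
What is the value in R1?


Register state trace:
  MOV R1, 2  → R1 = 2
  MUL R1, 5  → R1 = 2 * 5 = 10
  MUL R1, 3  → R1 = 10 * 3 = 30
  ADD R1, 5  → R1 = 30 + 5 = 35
  ADD R1, 3  → R1 = 35 + 3 = 38
  ADD R1, 2  → R1 = 38 + 2 = 40
  ADD R1, 4  → R1 = 40 + 4 = 44
Final: R1 = 44

44


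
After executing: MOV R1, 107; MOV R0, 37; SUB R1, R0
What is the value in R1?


Register state trace:
  MOV R1, 107  → R1 = 107
  MOV R0, 37  → R0 = 37
  SUB R1, R0  → R1 = 107 - 37 = 70
Final: R1 = 70

70


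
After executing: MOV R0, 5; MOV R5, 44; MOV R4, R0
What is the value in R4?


Register state trace:
  MOV R0, 5  → R0 = 5
  MOV R5, 44  → R5 = 44
  MOV R4, R0  → R4 = 5
Final: R4 = 5

5


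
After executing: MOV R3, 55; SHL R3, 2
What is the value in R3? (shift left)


Register state trace:
  MOV R3, 55  → R3 = 55
  SHL R3, 2  → R3 = 55 << 2 = 55 * 2^2 = 220
Final: R3 = 220

220


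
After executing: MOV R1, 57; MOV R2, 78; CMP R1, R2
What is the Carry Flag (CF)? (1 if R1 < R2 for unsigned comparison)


Register state trace:
  MOV R1, 57  → R1 = 57
  MOV R2, 78  → R2 = 78
  CMP R1, R2  → unsigned 57 - 78: borrow occurs
  57 < 78, so CF = 1
CF = 1

1


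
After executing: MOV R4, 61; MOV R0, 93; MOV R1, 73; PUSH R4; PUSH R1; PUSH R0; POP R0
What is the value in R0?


Stack trace (top is rightmost):
  MOV R4, 61  → R4 = 61
  MOV R0, 93  → R0 = 93
  MOV R1, 73  → R1 = 73
  PUSH R4  → stack: [61]
  PUSH R1  → stack: [61, 73]
  PUSH R0  → stack: [61, 73, 93]
  POP R0  → R0 = 93, stack: [61, 73]
Final: R0 = 93

93


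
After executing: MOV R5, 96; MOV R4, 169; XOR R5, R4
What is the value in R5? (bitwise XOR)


Register state trace:
  MOV R5, 96  → R5 = 96 (0b01100000)
  MOV R4, 169  → R4 = 169 (0b10101001)
  XOR R5, R4  → R5 = 96 XOR 169 = 201 (0b11001001)
Final: R5 = 201

201


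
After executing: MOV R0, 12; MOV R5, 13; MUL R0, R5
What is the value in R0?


Register state trace:
  MOV R0, 12  → R0 = 12
  MOV R5, 13  → R5 = 13
  MUL R0, R5  → R0 = 12 * 13 = 156
Final: R0 = 156

156
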